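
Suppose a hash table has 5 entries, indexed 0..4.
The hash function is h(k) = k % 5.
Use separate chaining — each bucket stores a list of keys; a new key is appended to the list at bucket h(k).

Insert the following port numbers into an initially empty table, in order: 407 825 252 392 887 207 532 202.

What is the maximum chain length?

7

407 → bucket 2
825 → bucket 0
252 → bucket 2 (collision)
392 → bucket 2 (collision)
887 → bucket 2 (collision)
207 → bucket 2 (collision)
532 → bucket 2 (collision)
202 → bucket 2 (collision)
Final buckets:
0: 825
1: -
2: 407 -> 252 -> 392 -> 887 -> 207 -> 532 -> 202
3: -
4: -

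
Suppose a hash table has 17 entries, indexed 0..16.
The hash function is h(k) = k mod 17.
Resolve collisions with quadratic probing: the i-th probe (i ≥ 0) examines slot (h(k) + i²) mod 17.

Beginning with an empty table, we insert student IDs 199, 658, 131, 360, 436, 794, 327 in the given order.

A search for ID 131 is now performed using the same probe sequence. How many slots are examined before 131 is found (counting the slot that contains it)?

199 hashes to 12; slot 12 is free => place at 12.
658 hashes to 12; 12 taken => place at 13.
131 hashes to 12; 12,13 taken => place at 16.
360 hashes to 3; slot 3 is free => place at 3.
436 hashes to 11; slot 11 is free => place at 11.
794 hashes to 12; 12,13,16 taken => place at 4.
327 hashes to 4; 4 taken => place at 5.
Table: [∅, ∅, ∅, 360, 794, 327, ∅, ∅, ∅, ∅, ∅, 436, 199, 658, ∅, ∅, 131]
Lookup 131: h=12, probe 12,13,16 → found at 16.

3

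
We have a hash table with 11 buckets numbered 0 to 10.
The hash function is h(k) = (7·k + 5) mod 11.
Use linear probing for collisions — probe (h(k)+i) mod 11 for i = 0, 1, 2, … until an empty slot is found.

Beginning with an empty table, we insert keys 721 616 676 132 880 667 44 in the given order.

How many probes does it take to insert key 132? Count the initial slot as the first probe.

2

721: h=3 -> slot 3
616: h=5 -> slot 5
676: h=7 -> slot 7
132: h=5, probe 5,6 -> slot 6
880: h=5, probe 5,6,7,8 -> slot 8
667: h=10 -> slot 10
44: h=5, probe 5,6,7,8,9 -> slot 9
Table: [∅, ∅, ∅, 721, ∅, 616, 132, 676, 880, 44, 667]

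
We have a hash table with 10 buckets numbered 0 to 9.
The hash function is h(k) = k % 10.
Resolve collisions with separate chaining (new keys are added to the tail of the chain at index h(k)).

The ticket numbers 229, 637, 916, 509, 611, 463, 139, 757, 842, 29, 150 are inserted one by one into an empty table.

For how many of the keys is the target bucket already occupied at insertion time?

229 → bucket 9
637 → bucket 7
916 → bucket 6
509 → bucket 9 (collision)
611 → bucket 1
463 → bucket 3
139 → bucket 9 (collision)
757 → bucket 7 (collision)
842 → bucket 2
29 → bucket 9 (collision)
150 → bucket 0
Final buckets:
0: 150
1: 611
2: 842
3: 463
4: ∅
5: ∅
6: 916
7: 637 -> 757
8: ∅
9: 229 -> 509 -> 139 -> 29

4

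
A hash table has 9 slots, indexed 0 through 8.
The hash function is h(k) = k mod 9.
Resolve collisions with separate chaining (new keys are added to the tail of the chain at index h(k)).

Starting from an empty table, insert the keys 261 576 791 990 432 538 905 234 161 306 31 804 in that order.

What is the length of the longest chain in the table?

6

261 -> bucket 0
576 -> bucket 0 (collision)
791 -> bucket 8
990 -> bucket 0 (collision)
432 -> bucket 0 (collision)
538 -> bucket 7
905 -> bucket 5
234 -> bucket 0 (collision)
161 -> bucket 8 (collision)
306 -> bucket 0 (collision)
31 -> bucket 4
804 -> bucket 3
Final buckets:
0: 261 -> 576 -> 990 -> 432 -> 234 -> 306
1: —
2: —
3: 804
4: 31
5: 905
6: —
7: 538
8: 791 -> 161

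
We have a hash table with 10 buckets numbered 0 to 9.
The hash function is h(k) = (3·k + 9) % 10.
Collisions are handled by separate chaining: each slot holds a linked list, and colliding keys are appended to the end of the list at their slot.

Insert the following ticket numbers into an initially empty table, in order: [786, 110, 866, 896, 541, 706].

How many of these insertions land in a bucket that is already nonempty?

3

Insert 786: h=7, bucket 7 empty → new chain.
Insert 110: h=9, bucket 9 empty → new chain.
Insert 866: h=7, bucket 7 nonempty → append to chain.
Insert 896: h=7, bucket 7 nonempty → append to chain.
Insert 541: h=2, bucket 2 empty → new chain.
Insert 706: h=7, bucket 7 nonempty → append to chain.
Final buckets:
0: ∅
1: ∅
2: 541
3: ∅
4: ∅
5: ∅
6: ∅
7: 786 -> 866 -> 896 -> 706
8: ∅
9: 110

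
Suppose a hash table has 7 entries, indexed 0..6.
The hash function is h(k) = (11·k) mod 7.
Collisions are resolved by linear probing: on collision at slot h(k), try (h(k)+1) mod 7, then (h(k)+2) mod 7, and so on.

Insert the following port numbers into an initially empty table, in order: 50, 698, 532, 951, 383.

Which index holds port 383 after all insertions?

50: h=4 → slot 4
698: h=6 → slot 6
532: h=0 → slot 0
951: h=3 → slot 3
383: h=6, probe 6,0,1 → slot 1
Table: [532, 383, -, 951, 50, -, 698]

1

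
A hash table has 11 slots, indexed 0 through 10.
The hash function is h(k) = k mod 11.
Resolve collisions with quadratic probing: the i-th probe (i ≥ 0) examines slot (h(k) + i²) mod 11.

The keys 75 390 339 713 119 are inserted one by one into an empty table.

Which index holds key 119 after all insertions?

75: h=9 -> slot 9
390: h=5 -> slot 5
339: h=9, probe 9,10 -> slot 10
713: h=9, probe 9,10,2 -> slot 2
119: h=9, probe 9,10,2,7 -> slot 7
Table: [., ., 713, ., ., 390, ., 119, ., 75, 339]

7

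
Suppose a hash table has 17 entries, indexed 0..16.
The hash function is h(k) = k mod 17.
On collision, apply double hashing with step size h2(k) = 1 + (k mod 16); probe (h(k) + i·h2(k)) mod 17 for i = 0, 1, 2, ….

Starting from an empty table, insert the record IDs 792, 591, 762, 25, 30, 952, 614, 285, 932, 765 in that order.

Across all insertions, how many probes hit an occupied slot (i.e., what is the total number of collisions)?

10

Insert 792: h=10, slot 10 empty → index 10.
Insert 591: h=13, slot 13 empty → index 13.
Insert 762: h=14, slot 14 empty → index 14.
Insert 25: h=8, slot 8 empty → index 8.
Insert 30: h=13, h2=15, slot 13 occupied → index 11.
Insert 952: h=0, slot 0 empty → index 0.
Insert 614: h=2, slot 2 empty → index 2.
Insert 285: h=13, h2=14, slots 13,10 occupied → index 7.
Insert 932: h=14, h2=5, slots 14,2,7 occupied → index 12.
Insert 765: h=0, h2=14, slots 0,14,11,8 occupied → index 5.
Table: [952, —, 614, —, —, 765, —, 285, 25, —, 792, 30, 932, 591, 762, —, —]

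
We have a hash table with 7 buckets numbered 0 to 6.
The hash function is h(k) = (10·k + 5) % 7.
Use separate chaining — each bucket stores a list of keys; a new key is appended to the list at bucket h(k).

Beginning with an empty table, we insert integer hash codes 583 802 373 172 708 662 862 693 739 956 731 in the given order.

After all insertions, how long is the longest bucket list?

5

Insert 583: h=4, bucket 4 empty → new chain.
Insert 802: h=3, bucket 3 empty → new chain.
Insert 373: h=4, bucket 4 nonempty → append to chain.
Insert 172: h=3, bucket 3 nonempty → append to chain.
Insert 708: h=1, bucket 1 empty → new chain.
Insert 662: h=3, bucket 3 nonempty → append to chain.
Insert 862: h=1, bucket 1 nonempty → append to chain.
Insert 693: h=5, bucket 5 empty → new chain.
Insert 739: h=3, bucket 3 nonempty → append to chain.
Insert 956: h=3, bucket 3 nonempty → append to chain.
Insert 731: h=0, bucket 0 empty → new chain.
Final buckets:
0: 731
1: 708 -> 862
2: _
3: 802 -> 172 -> 662 -> 739 -> 956
4: 583 -> 373
5: 693
6: _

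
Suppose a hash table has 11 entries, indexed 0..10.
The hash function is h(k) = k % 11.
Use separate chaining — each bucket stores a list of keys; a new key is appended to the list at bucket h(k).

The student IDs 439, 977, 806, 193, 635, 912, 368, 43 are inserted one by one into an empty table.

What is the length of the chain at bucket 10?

3

439 -> bucket 10
977 -> bucket 9
806 -> bucket 3
193 -> bucket 6
635 -> bucket 8
912 -> bucket 10 (collision)
368 -> bucket 5
43 -> bucket 10 (collision)
Final buckets:
0: —
1: —
2: —
3: 806
4: —
5: 368
6: 193
7: —
8: 635
9: 977
10: 439 -> 912 -> 43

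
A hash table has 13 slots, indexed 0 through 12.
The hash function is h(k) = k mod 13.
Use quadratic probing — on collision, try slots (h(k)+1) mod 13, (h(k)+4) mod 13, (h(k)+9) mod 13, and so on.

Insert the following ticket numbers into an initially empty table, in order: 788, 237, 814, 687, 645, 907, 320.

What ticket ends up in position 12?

645

788 hashes to 8; slot 8 is free => place at 8.
237 hashes to 3; slot 3 is free => place at 3.
814 hashes to 8; 8 taken => place at 9.
687 hashes to 11; slot 11 is free => place at 11.
645 hashes to 8; 8,9 taken => place at 12.
907 hashes to 10; slot 10 is free => place at 10.
320 hashes to 8; 8,9,12 taken => place at 4.
Table: [-, -, -, 237, 320, -, -, -, 788, 814, 907, 687, 645]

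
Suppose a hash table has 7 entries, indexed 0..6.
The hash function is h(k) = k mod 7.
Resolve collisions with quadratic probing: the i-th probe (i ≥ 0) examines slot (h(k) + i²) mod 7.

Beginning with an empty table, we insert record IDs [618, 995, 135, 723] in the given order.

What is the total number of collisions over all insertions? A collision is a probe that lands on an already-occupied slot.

3

618 hashes to 2; slot 2 is free → place at 2.
995 hashes to 1; slot 1 is free → place at 1.
135 hashes to 2; 2 taken → place at 3.
723 hashes to 2; 2,3 taken → place at 6.
Table: [—, 995, 618, 135, —, —, 723]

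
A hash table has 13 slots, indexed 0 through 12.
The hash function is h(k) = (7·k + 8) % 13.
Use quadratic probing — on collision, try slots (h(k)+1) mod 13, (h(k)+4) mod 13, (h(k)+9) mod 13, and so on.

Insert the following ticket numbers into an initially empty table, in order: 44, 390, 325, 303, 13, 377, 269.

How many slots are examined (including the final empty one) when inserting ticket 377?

5

44 hashes to 4; slot 4 is free -> place at 4.
390 hashes to 8; slot 8 is free -> place at 8.
325 hashes to 8; 8 taken -> place at 9.
303 hashes to 10; slot 10 is free -> place at 10.
13 hashes to 8; 8,9 taken -> place at 12.
377 hashes to 8; 8,9,12,4 taken -> place at 11.
269 hashes to 6; slot 6 is free -> place at 6.
Table: [., ., ., ., 44, ., 269, ., 390, 325, 303, 377, 13]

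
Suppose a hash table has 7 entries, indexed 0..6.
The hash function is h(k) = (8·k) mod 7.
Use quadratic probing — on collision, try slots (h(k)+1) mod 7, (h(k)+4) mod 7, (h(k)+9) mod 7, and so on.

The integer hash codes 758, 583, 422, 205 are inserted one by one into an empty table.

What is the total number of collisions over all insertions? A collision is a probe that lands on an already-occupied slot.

6

Insert 758: h=2, slot 2 empty -> index 2.
Insert 583: h=2, slot 2 occupied -> index 3.
Insert 422: h=2, slots 2,3 occupied -> index 6.
Insert 205: h=2, slots 2,3,6 occupied -> index 4.
Table: [—, —, 758, 583, 205, —, 422]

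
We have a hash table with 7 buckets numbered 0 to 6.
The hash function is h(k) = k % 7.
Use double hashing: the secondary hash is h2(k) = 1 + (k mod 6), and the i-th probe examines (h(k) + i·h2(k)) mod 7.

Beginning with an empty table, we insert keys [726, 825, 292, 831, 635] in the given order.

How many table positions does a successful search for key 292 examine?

726: h=5 -> slot 5
825: h=6 -> slot 6
292: h=5, h2=5, probe 5,3 -> slot 3
831: h=5, h2=4, probe 5,2 -> slot 2
635: h=5, h2=6, probe 5,4 -> slot 4
Table: [—, —, 831, 292, 635, 726, 825]
Lookup 292: h=5, h2=5, probe 5,3 → found at 3.

2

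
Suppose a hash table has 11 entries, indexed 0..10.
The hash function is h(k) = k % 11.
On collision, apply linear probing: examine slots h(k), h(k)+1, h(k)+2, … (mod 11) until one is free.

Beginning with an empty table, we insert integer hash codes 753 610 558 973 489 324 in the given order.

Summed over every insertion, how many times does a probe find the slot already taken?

12

753: h=5 → slot 5
610: h=5, probe 5,6 → slot 6
558: h=8 → slot 8
973: h=5, probe 5,6,7 → slot 7
489: h=5, probe 5,6,7,8,9 → slot 9
324: h=5, probe 5,6,7,8,9,10 → slot 10
Table: [∅, ∅, ∅, ∅, ∅, 753, 610, 973, 558, 489, 324]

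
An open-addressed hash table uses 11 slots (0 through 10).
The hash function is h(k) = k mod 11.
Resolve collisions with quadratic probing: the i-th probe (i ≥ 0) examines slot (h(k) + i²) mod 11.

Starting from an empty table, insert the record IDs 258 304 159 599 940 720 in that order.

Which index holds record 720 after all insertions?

10

258: h=5 → slot 5
304: h=7 → slot 7
159: h=5, probe 5,6 → slot 6
599: h=5, probe 5,6,9 → slot 9
940: h=5, probe 5,6,9,3 → slot 3
720: h=5, probe 5,6,9,3,10 → slot 10
Table: [—, —, —, 940, —, 258, 159, 304, —, 599, 720]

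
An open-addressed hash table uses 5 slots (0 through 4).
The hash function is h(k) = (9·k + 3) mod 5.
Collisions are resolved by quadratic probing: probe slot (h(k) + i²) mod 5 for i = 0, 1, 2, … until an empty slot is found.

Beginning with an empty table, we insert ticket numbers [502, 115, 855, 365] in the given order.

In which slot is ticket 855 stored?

502 hashes to 1; slot 1 is free -> place at 1.
115 hashes to 3; slot 3 is free -> place at 3.
855 hashes to 3; 3 taken -> place at 4.
365 hashes to 3; 3,4 taken -> place at 2.
Table: [-, 502, 365, 115, 855]

4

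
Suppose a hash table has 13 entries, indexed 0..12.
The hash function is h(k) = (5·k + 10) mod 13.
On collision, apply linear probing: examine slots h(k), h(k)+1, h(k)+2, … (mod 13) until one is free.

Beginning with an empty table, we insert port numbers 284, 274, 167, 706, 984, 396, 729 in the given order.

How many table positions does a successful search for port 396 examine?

5

284 hashes to 0; slot 0 is free => place at 0.
274 hashes to 2; slot 2 is free => place at 2.
167 hashes to 0; 0 taken => place at 1.
706 hashes to 4; slot 4 is free => place at 4.
984 hashes to 3; slot 3 is free => place at 3.
396 hashes to 1; 1,2,3,4 taken => place at 5.
729 hashes to 2; 2,3,4,5 taken => place at 6.
Table: [284, 167, 274, 984, 706, 396, 729, ∅, ∅, ∅, ∅, ∅, ∅]
Lookup 396: h=1, probe 1,2,3,4,5 → found at 5.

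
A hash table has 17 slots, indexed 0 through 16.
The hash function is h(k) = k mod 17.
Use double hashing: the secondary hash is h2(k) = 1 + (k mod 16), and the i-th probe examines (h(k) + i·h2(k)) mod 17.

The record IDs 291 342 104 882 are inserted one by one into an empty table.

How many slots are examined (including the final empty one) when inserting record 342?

2

291: h=2 -> slot 2
342: h=2, h2=7, probe 2,9 -> slot 9
104: h=2, h2=9, probe 2,11 -> slot 11
882: h=15 -> slot 15
Table: [., ., 291, ., ., ., ., ., ., 342, ., 104, ., ., ., 882, .]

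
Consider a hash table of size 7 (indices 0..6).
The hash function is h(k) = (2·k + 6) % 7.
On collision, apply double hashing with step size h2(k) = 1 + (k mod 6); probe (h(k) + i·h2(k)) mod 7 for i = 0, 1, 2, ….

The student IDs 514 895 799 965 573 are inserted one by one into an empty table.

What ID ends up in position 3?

965

Insert 514: h=5, slot 5 empty -> index 5.
Insert 895: h=4, slot 4 empty -> index 4.
Insert 799: h=1, slot 1 empty -> index 1.
Insert 965: h=4, h2=6, slot 4 occupied -> index 3.
Insert 573: h=4, h2=4, slots 4,1,5 occupied -> index 2.
Table: [—, 799, 573, 965, 895, 514, —]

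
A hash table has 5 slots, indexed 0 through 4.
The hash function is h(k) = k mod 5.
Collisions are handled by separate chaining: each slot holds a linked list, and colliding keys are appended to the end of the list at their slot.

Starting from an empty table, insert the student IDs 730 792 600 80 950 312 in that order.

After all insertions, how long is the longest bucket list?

730 -> bucket 0
792 -> bucket 2
600 -> bucket 0 (collision)
80 -> bucket 0 (collision)
950 -> bucket 0 (collision)
312 -> bucket 2 (collision)
Final buckets:
0: 730 -> 600 -> 80 -> 950
1: -
2: 792 -> 312
3: -
4: -

4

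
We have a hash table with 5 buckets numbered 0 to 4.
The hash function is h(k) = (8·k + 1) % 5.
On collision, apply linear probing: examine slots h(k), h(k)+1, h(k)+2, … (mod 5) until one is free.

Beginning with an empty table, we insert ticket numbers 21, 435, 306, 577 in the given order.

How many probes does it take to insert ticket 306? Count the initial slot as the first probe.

2

Insert 21: h=4, slot 4 empty → index 4.
Insert 435: h=1, slot 1 empty → index 1.
Insert 306: h=4, slot 4 occupied → index 0.
Insert 577: h=2, slot 2 empty → index 2.
Table: [306, 435, 577, _, 21]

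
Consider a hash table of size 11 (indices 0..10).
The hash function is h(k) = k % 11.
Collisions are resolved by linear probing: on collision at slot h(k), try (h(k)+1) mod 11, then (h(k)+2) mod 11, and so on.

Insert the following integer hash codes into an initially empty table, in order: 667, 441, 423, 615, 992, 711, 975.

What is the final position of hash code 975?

667 hashes to 7; slot 7 is free → place at 7.
441 hashes to 1; slot 1 is free → place at 1.
423 hashes to 5; slot 5 is free → place at 5.
615 hashes to 10; slot 10 is free → place at 10.
992 hashes to 2; slot 2 is free → place at 2.
711 hashes to 7; 7 taken → place at 8.
975 hashes to 7; 7,8 taken → place at 9.
Table: [∅, 441, 992, ∅, ∅, 423, ∅, 667, 711, 975, 615]

9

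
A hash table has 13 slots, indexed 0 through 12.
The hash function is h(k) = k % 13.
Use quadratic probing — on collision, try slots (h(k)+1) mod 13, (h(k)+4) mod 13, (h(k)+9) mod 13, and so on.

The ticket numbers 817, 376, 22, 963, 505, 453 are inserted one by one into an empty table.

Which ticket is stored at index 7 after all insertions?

Insert 817: h=11, slot 11 empty => index 11.
Insert 376: h=12, slot 12 empty => index 12.
Insert 22: h=9, slot 9 empty => index 9.
Insert 963: h=1, slot 1 empty => index 1.
Insert 505: h=11, slots 11,12 occupied => index 2.
Insert 453: h=11, slots 11,12,2 occupied => index 7.
Table: [—, 963, 505, —, —, —, —, 453, —, 22, —, 817, 376]

453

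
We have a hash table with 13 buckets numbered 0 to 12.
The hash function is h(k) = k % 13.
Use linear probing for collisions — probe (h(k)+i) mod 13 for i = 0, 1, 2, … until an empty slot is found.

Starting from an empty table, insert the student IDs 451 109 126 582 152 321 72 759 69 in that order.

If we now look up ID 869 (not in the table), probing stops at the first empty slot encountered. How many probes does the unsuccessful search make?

4

451: h=9 => slot 9
109: h=5 => slot 5
126: h=9, probe 9,10 => slot 10
582: h=10, probe 10,11 => slot 11
152: h=9, probe 9,10,11,12 => slot 12
321: h=9, probe 9,10,11,12,0 => slot 0
72: h=7 => slot 7
759: h=5, probe 5,6 => slot 6
69: h=4 => slot 4
Table: [321, ∅, ∅, ∅, 69, 109, 759, 72, ∅, 451, 126, 582, 152]
Lookup 869: h=11, probe 11,12,0,1 → slot 1 empty, not found.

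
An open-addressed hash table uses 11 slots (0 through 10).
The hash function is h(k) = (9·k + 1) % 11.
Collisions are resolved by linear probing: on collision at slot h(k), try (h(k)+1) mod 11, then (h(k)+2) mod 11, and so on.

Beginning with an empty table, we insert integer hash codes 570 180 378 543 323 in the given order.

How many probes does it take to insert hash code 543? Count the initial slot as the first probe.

570 hashes to 5; slot 5 is free → place at 5.
180 hashes to 4; slot 4 is free → place at 4.
378 hashes to 4; 4,5 taken → place at 6.
543 hashes to 4; 4,5,6 taken → place at 7.
323 hashes to 4; 4,5,6,7 taken → place at 8.
Table: [—, —, —, —, 180, 570, 378, 543, 323, —, —]

4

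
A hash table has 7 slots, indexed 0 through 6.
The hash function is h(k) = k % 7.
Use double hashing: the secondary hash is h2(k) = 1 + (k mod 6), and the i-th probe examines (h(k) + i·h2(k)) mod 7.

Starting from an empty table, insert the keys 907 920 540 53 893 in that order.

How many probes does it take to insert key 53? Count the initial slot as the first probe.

907 hashes to 4; slot 4 is free => place at 4.
920 hashes to 3; slot 3 is free => place at 3.
540 hashes to 1; slot 1 is free => place at 1.
53 hashes to 4, h2=6; 4,3 taken => place at 2.
893 hashes to 4, h2=6; 4,3,2,1 taken => place at 0.
Table: [893, 540, 53, 920, 907, ∅, ∅]

3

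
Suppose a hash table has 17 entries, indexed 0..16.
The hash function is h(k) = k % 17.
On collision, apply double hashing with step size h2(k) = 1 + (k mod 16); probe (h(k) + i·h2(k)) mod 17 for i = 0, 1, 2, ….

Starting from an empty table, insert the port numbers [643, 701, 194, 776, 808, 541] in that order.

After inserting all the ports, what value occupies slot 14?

643

643 hashes to 14; slot 14 is free → place at 14.
701 hashes to 4; slot 4 is free → place at 4.
194 hashes to 7; slot 7 is free → place at 7.
776 hashes to 11; slot 11 is free → place at 11.
808 hashes to 9; slot 9 is free → place at 9.
541 hashes to 14, h2=14; 14,11 taken → place at 8.
Table: [., ., ., ., 701, ., ., 194, 541, 808, ., 776, ., ., 643, ., .]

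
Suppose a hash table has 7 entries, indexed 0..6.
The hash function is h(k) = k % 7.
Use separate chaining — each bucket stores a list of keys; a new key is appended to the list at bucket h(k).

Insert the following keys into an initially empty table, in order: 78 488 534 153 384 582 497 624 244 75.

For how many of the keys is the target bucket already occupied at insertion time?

5

78 -> bucket 1
488 -> bucket 5
534 -> bucket 2
153 -> bucket 6
384 -> bucket 6 (collision)
582 -> bucket 1 (collision)
497 -> bucket 0
624 -> bucket 1 (collision)
244 -> bucket 6 (collision)
75 -> bucket 5 (collision)
Final buckets:
0: 497
1: 78 -> 582 -> 624
2: 534
3: -
4: -
5: 488 -> 75
6: 153 -> 384 -> 244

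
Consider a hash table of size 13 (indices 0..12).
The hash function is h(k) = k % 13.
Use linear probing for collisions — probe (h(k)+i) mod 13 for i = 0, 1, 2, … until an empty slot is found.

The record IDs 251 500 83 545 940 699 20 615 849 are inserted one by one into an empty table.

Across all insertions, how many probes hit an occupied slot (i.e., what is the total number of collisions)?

16

251 hashes to 4; slot 4 is free -> place at 4.
500 hashes to 6; slot 6 is free -> place at 6.
83 hashes to 5; slot 5 is free -> place at 5.
545 hashes to 12; slot 12 is free -> place at 12.
940 hashes to 4; 4,5,6 taken -> place at 7.
699 hashes to 10; slot 10 is free -> place at 10.
20 hashes to 7; 7 taken -> place at 8.
615 hashes to 4; 4,5,6,7,8 taken -> place at 9.
849 hashes to 4; 4,5,6,7,8,9,10 taken -> place at 11.
Table: [_, _, _, _, 251, 83, 500, 940, 20, 615, 699, 849, 545]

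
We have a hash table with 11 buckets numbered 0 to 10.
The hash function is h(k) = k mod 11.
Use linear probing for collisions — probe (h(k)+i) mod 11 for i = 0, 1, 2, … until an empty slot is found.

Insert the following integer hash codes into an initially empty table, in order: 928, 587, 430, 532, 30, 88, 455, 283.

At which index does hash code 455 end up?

Insert 928: h=4, slot 4 empty => index 4.
Insert 587: h=4, slot 4 occupied => index 5.
Insert 430: h=1, slot 1 empty => index 1.
Insert 532: h=4, slots 4,5 occupied => index 6.
Insert 30: h=8, slot 8 empty => index 8.
Insert 88: h=0, slot 0 empty => index 0.
Insert 455: h=4, slots 4,5,6 occupied => index 7.
Insert 283: h=8, slot 8 occupied => index 9.
Table: [88, 430, ., ., 928, 587, 532, 455, 30, 283, .]

7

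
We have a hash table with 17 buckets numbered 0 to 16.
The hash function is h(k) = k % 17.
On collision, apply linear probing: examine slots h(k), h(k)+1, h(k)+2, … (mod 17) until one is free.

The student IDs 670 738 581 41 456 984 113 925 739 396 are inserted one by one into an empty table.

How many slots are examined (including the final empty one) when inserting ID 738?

670: h=7 -> slot 7
738: h=7, probe 7,8 -> slot 8
581: h=3 -> slot 3
41: h=7, probe 7,8,9 -> slot 9
456: h=14 -> slot 14
984: h=15 -> slot 15
113: h=11 -> slot 11
925: h=7, probe 7,8,9,10 -> slot 10
739: h=8, probe 8,9,10,11,12 -> slot 12
396: h=5 -> slot 5
Table: [∅, ∅, ∅, 581, ∅, 396, ∅, 670, 738, 41, 925, 113, 739, ∅, 456, 984, ∅]

2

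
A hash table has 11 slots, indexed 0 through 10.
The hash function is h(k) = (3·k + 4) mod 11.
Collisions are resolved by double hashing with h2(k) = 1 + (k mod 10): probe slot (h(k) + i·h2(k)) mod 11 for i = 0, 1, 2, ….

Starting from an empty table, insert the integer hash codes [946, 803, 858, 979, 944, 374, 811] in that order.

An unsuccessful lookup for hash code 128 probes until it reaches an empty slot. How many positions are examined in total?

2

Insert 946: h=4, slot 4 empty -> index 4.
Insert 803: h=4, h2=4, slot 4 occupied -> index 8.
Insert 858: h=4, h2=9, slot 4 occupied -> index 2.
Insert 979: h=4, h2=10, slot 4 occupied -> index 3.
Insert 944: h=9, slot 9 empty -> index 9.
Insert 374: h=4, h2=5, slots 4,9,3,8,2 occupied -> index 7.
Insert 811: h=6, slot 6 empty -> index 6.
Table: [_, _, 858, 979, 946, _, 811, 374, 803, 944, _]
Lookup 128: h=3, h2=9, probe 3,1 → slot 1 empty, not found.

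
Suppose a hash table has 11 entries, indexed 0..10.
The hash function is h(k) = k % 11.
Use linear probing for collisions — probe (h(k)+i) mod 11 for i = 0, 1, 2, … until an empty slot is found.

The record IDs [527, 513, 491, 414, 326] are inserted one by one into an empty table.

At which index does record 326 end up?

Insert 527: h=10, slot 10 empty -> index 10.
Insert 513: h=7, slot 7 empty -> index 7.
Insert 491: h=7, slot 7 occupied -> index 8.
Insert 414: h=7, slots 7,8 occupied -> index 9.
Insert 326: h=7, slots 7,8,9,10 occupied -> index 0.
Table: [326, —, —, —, —, —, —, 513, 491, 414, 527]

0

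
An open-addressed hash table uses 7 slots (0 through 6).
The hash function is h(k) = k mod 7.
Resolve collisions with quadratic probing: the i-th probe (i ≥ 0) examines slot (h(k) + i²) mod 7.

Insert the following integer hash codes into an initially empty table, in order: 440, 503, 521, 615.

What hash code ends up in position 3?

440 hashes to 6; slot 6 is free → place at 6.
503 hashes to 6; 6 taken → place at 0.
521 hashes to 3; slot 3 is free → place at 3.
615 hashes to 6; 6,0,3 taken → place at 1.
Table: [503, 615, ., 521, ., ., 440]

521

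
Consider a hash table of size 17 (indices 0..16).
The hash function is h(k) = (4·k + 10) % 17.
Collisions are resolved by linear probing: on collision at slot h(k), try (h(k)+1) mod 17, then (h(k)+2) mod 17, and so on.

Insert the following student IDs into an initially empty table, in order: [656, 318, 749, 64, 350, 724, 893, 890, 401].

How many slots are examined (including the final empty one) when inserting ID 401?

656 hashes to 16; slot 16 is free -> place at 16.
318 hashes to 7; slot 7 is free -> place at 7.
749 hashes to 14; slot 14 is free -> place at 14.
64 hashes to 11; slot 11 is free -> place at 11.
350 hashes to 16; 16 taken -> place at 0.
724 hashes to 16; 16,0 taken -> place at 1.
893 hashes to 12; slot 12 is free -> place at 12.
890 hashes to 0; 0,1 taken -> place at 2.
401 hashes to 16; 16,0,1,2 taken -> place at 3.
Table: [350, 724, 890, 401, —, —, —, 318, —, —, —, 64, 893, —, 749, —, 656]

5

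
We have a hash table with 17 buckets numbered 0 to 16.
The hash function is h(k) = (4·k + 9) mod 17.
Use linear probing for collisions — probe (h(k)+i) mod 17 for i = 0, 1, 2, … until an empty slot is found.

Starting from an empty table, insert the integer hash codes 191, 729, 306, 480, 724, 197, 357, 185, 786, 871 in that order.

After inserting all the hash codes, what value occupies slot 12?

786

Insert 191: h=8, slot 8 empty -> index 8.
Insert 729: h=1, slot 1 empty -> index 1.
Insert 306: h=9, slot 9 empty -> index 9.
Insert 480: h=8, slots 8,9 occupied -> index 10.
Insert 724: h=15, slot 15 empty -> index 15.
Insert 197: h=15, slot 15 occupied -> index 16.
Insert 357: h=9, slots 9,10 occupied -> index 11.
Insert 185: h=1, slot 1 occupied -> index 2.
Insert 786: h=8, slots 8,9,10,11 occupied -> index 12.
Insert 871: h=8, slots 8,9,10,11,12 occupied -> index 13.
Table: [∅, 729, 185, ∅, ∅, ∅, ∅, ∅, 191, 306, 480, 357, 786, 871, ∅, 724, 197]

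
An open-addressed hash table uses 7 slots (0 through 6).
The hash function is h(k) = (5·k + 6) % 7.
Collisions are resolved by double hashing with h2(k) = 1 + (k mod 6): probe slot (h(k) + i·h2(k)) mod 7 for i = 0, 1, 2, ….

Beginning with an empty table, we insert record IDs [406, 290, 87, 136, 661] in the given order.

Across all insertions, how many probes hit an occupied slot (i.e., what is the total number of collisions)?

3

406: h=6 => slot 6
290: h=0 => slot 0
87: h=0, h2=4, probe 0,4 => slot 4
136: h=0, h2=5, probe 0,5 => slot 5
661: h=0, h2=2, probe 0,2 => slot 2
Table: [290, —, 661, —, 87, 136, 406]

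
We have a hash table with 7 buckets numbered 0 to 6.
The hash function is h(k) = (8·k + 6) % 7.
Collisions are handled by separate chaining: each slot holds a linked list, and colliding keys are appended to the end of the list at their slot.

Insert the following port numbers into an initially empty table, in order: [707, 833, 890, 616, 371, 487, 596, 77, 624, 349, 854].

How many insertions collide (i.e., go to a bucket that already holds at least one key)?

7

Insert 707: h=6, bucket 6 empty -> new chain.
Insert 833: h=6, bucket 6 nonempty -> append to chain.
Insert 890: h=0, bucket 0 empty -> new chain.
Insert 616: h=6, bucket 6 nonempty -> append to chain.
Insert 371: h=6, bucket 6 nonempty -> append to chain.
Insert 487: h=3, bucket 3 empty -> new chain.
Insert 596: h=0, bucket 0 nonempty -> append to chain.
Insert 77: h=6, bucket 6 nonempty -> append to chain.
Insert 624: h=0, bucket 0 nonempty -> append to chain.
Insert 349: h=5, bucket 5 empty -> new chain.
Insert 854: h=6, bucket 6 nonempty -> append to chain.
Final buckets:
0: 890 -> 596 -> 624
1: .
2: .
3: 487
4: .
5: 349
6: 707 -> 833 -> 616 -> 371 -> 77 -> 854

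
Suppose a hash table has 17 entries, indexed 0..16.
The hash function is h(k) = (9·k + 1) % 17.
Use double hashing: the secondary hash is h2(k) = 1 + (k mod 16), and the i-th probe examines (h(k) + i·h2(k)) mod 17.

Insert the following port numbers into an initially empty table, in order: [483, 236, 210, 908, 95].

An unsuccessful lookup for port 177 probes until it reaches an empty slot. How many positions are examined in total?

483 hashes to 13; slot 13 is free -> place at 13.
236 hashes to 0; slot 0 is free -> place at 0.
210 hashes to 4; slot 4 is free -> place at 4.
908 hashes to 13, h2=13; 13 taken -> place at 9.
95 hashes to 6; slot 6 is free -> place at 6.
Table: [236, -, -, -, 210, -, 95, -, -, 908, -, -, -, 483, -, -, -]
Lookup 177: h=13, h2=2, probe 13,15 → slot 15 empty, not found.

2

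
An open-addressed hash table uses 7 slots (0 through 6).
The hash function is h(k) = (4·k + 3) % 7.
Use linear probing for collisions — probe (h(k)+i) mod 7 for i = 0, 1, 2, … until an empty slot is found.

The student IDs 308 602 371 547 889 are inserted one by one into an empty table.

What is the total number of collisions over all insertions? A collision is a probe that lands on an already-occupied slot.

308: h=3 => slot 3
602: h=3, probe 3,4 => slot 4
371: h=3, probe 3,4,5 => slot 5
547: h=0 => slot 0
889: h=3, probe 3,4,5,6 => slot 6
Table: [547, -, -, 308, 602, 371, 889]

6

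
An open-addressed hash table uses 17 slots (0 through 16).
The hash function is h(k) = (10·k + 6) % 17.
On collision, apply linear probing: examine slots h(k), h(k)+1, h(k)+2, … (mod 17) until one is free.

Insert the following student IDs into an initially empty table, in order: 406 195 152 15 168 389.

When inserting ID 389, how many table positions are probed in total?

4

406: h=3 → slot 3
195: h=1 → slot 1
152: h=13 → slot 13
15: h=3, probe 3,4 → slot 4
168: h=3, probe 3,4,5 → slot 5
389: h=3, probe 3,4,5,6 → slot 6
Table: [—, 195, —, 406, 15, 168, 389, —, —, —, —, —, —, 152, —, —, —]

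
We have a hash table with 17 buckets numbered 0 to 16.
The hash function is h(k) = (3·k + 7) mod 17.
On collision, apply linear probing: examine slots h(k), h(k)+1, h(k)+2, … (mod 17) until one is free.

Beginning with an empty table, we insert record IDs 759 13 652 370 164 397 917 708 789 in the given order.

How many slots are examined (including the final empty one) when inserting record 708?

Insert 759: h=6, slot 6 empty -> index 6.
Insert 13: h=12, slot 12 empty -> index 12.
Insert 652: h=8, slot 8 empty -> index 8.
Insert 370: h=12, slot 12 occupied -> index 13.
Insert 164: h=6, slot 6 occupied -> index 7.
Insert 397: h=8, slot 8 occupied -> index 9.
Insert 917: h=4, slot 4 empty -> index 4.
Insert 708: h=6, slots 6,7,8,9 occupied -> index 10.
Insert 789: h=11, slot 11 empty -> index 11.
Table: [_, _, _, _, 917, _, 759, 164, 652, 397, 708, 789, 13, 370, _, _, _]

5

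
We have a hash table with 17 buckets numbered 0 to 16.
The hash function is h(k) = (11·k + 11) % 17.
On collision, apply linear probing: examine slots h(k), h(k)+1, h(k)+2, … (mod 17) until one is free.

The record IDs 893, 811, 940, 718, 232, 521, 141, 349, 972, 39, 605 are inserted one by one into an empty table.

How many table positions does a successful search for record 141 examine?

Insert 893: h=8, slot 8 empty => index 8.
Insert 811: h=7, slot 7 empty => index 7.
Insert 940: h=15, slot 15 empty => index 15.
Insert 718: h=4, slot 4 empty => index 4.
Insert 232: h=13, slot 13 empty => index 13.
Insert 521: h=13, slot 13 occupied => index 14.
Insert 141: h=15, slot 15 occupied => index 16.
Insert 349: h=8, slot 8 occupied => index 9.
Insert 972: h=10, slot 10 empty => index 10.
Insert 39: h=15, slots 15,16 occupied => index 0.
Insert 605: h=2, slot 2 empty => index 2.
Table: [39, ∅, 605, ∅, 718, ∅, ∅, 811, 893, 349, 972, ∅, ∅, 232, 521, 940, 141]
Lookup 141: h=15, probe 15,16 → found at 16.

2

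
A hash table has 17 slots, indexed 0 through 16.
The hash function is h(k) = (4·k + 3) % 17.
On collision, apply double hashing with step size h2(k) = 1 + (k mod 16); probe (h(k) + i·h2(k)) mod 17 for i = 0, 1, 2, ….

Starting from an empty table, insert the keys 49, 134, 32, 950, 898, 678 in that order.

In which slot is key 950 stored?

49 hashes to 12; slot 12 is free => place at 12.
134 hashes to 12, h2=7; 12 taken => place at 2.
32 hashes to 12, h2=1; 12 taken => place at 13.
950 hashes to 12, h2=7; 12,2 taken => place at 9.
898 hashes to 8; slot 8 is free => place at 8.
678 hashes to 12, h2=7; 12,2,9 taken => place at 16.
Table: [∅, ∅, 134, ∅, ∅, ∅, ∅, ∅, 898, 950, ∅, ∅, 49, 32, ∅, ∅, 678]

9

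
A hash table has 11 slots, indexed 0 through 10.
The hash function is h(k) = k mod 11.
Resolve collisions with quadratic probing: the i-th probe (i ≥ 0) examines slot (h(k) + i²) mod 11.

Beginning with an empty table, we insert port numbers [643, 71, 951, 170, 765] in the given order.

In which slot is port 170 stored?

3

643: h=5 → slot 5
71: h=5, probe 5,6 → slot 6
951: h=5, probe 5,6,9 → slot 9
170: h=5, probe 5,6,9,3 → slot 3
765: h=6, probe 6,7 → slot 7
Table: [-, -, -, 170, -, 643, 71, 765, -, 951, -]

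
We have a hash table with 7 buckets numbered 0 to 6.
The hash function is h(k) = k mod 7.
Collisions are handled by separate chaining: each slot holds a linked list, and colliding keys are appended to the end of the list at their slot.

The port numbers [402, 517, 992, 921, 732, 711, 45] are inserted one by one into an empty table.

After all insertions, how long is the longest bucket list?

3

402 → bucket 3
517 → bucket 6
992 → bucket 5
921 → bucket 4
732 → bucket 4 (collision)
711 → bucket 4 (collision)
45 → bucket 3 (collision)
Final buckets:
0: —
1: —
2: —
3: 402 -> 45
4: 921 -> 732 -> 711
5: 992
6: 517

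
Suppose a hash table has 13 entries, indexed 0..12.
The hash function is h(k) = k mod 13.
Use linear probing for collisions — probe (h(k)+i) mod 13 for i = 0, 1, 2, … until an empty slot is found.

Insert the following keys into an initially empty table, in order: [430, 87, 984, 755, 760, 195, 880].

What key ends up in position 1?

Insert 430: h=1, slot 1 empty => index 1.
Insert 87: h=9, slot 9 empty => index 9.
Insert 984: h=9, slot 9 occupied => index 10.
Insert 755: h=1, slot 1 occupied => index 2.
Insert 760: h=6, slot 6 empty => index 6.
Insert 195: h=0, slot 0 empty => index 0.
Insert 880: h=9, slots 9,10 occupied => index 11.
Table: [195, 430, 755, -, -, -, 760, -, -, 87, 984, 880, -]

430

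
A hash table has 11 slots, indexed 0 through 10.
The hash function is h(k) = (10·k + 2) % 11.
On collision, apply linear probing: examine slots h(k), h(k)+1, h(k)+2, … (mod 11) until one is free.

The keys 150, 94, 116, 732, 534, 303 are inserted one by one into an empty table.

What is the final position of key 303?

150 hashes to 6; slot 6 is free → place at 6.
94 hashes to 7; slot 7 is free → place at 7.
116 hashes to 7; 7 taken → place at 8.
732 hashes to 7; 7,8 taken → place at 9.
534 hashes to 7; 7,8,9 taken → place at 10.
303 hashes to 7; 7,8,9,10 taken → place at 0.
Table: [303, —, —, —, —, —, 150, 94, 116, 732, 534]

0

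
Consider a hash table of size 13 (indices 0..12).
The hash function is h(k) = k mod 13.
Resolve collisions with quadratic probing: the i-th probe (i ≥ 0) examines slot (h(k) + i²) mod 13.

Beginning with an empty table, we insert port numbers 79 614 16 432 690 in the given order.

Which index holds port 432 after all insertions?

7

79: h=1 => slot 1
614: h=3 => slot 3
16: h=3, probe 3,4 => slot 4
432: h=3, probe 3,4,7 => slot 7
690: h=1, probe 1,2 => slot 2
Table: [∅, 79, 690, 614, 16, ∅, ∅, 432, ∅, ∅, ∅, ∅, ∅]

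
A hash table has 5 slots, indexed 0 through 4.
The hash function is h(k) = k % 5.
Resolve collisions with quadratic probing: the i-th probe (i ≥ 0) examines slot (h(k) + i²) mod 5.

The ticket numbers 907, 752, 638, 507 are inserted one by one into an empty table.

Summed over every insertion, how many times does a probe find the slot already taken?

Insert 907: h=2, slot 2 empty => index 2.
Insert 752: h=2, slot 2 occupied => index 3.
Insert 638: h=3, slot 3 occupied => index 4.
Insert 507: h=2, slots 2,3 occupied => index 1.
Table: [∅, 507, 907, 752, 638]

4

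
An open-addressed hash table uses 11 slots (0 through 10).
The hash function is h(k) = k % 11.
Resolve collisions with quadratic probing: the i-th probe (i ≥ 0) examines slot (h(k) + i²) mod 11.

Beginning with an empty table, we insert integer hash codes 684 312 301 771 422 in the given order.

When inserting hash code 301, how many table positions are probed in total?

2

684 hashes to 2; slot 2 is free → place at 2.
312 hashes to 4; slot 4 is free → place at 4.
301 hashes to 4; 4 taken → place at 5.
771 hashes to 1; slot 1 is free → place at 1.
422 hashes to 4; 4,5 taken → place at 8.
Table: [—, 771, 684, —, 312, 301, —, —, 422, —, —]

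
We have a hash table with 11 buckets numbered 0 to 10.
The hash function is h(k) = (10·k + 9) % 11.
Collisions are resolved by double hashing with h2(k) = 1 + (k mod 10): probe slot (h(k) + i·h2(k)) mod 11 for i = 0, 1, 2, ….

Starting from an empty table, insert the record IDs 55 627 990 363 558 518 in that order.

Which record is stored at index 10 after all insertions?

990

Insert 55: h=9, slot 9 empty => index 9.
Insert 627: h=9, h2=8, slot 9 occupied => index 6.
Insert 990: h=9, h2=1, slot 9 occupied => index 10.
Insert 363: h=9, h2=4, slot 9 occupied => index 2.
Insert 558: h=1, slot 1 empty => index 1.
Insert 518: h=8, slot 8 empty => index 8.
Table: [., 558, 363, ., ., ., 627, ., 518, 55, 990]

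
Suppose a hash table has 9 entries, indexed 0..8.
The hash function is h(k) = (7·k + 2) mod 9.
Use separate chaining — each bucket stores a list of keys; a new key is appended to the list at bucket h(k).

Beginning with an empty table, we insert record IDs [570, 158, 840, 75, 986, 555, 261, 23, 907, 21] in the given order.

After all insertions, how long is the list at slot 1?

3

Insert 570: h=5, bucket 5 empty → new chain.
Insert 158: h=1, bucket 1 empty → new chain.
Insert 840: h=5, bucket 5 nonempty → append to chain.
Insert 75: h=5, bucket 5 nonempty → append to chain.
Insert 986: h=1, bucket 1 nonempty → append to chain.
Insert 555: h=8, bucket 8 empty → new chain.
Insert 261: h=2, bucket 2 empty → new chain.
Insert 23: h=1, bucket 1 nonempty → append to chain.
Insert 907: h=6, bucket 6 empty → new chain.
Insert 21: h=5, bucket 5 nonempty → append to chain.
Final buckets:
0: .
1: 158 -> 986 -> 23
2: 261
3: .
4: .
5: 570 -> 840 -> 75 -> 21
6: 907
7: .
8: 555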